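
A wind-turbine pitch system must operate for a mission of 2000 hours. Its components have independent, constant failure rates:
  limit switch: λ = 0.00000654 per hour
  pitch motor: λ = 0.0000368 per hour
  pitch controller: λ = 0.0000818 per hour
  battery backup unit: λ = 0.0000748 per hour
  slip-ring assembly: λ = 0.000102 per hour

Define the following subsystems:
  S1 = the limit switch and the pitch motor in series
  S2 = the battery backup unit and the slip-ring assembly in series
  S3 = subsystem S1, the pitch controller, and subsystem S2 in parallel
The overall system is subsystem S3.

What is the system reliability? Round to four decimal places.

0.9963

R(limit switch) = exp(−0.00000654 × 2000) = 0.987005
R(pitch motor) = exp(−0.0000368 × 2000) = 0.929043
R(pitch controller) = exp(−0.0000818 × 2000) = 0.849082
R(battery backup unit) = exp(−0.0000748 × 2000) = 0.861052
R(slip-ring assembly) = exp(−0.000102 × 2000) = 0.815462
Series (limit switch and pitch motor): 0.987005 × 0.929043 = 0.916970
Series (battery backup unit and slip-ring assembly): 0.861052 × 0.815462 = 0.702155
Parallel ([0.916970], pitch controller, and [0.702155]): 1 − (1 − 0.916970)(1 − 0.849082)(1 − 0.702155) = 0.9963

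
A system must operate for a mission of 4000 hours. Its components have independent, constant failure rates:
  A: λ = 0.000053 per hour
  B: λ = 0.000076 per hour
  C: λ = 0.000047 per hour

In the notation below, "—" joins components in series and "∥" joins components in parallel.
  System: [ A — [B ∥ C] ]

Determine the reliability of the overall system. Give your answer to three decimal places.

R(A) = exp(−0.000053 × 4000) = 0.80896
R(B) = exp(−0.000076 × 4000) = 0.73786
R(C) = exp(−0.000047 × 4000) = 0.82861
Parallel (B and C): 1 − (1 − 0.73786)(1 − 0.82861) = 0.95507
Series (A and [0.95507]): 0.80896 × 0.95507 = 0.773

0.773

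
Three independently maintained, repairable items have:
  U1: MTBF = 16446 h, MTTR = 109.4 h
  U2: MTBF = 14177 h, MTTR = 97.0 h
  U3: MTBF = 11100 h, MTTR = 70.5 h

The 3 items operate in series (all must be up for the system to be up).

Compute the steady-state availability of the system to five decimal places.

A(U1) = MTBF/(MTBF+MTTR) = 16446/(16446+109.4) = 0.993392
A(U2) = MTBF/(MTBF+MTTR) = 14177/(14177+97.0) = 0.993204
A(U3) = MTBF/(MTBF+MTTR) = 11100/(11100+70.5) = 0.993689
Series availability: 0.993392 × 0.993204 × 0.993689 = 0.98041

0.98041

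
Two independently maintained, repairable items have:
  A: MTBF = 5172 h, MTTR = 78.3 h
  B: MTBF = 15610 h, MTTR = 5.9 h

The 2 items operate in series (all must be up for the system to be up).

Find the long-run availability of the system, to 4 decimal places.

A(A) = MTBF/(MTBF+MTTR) = 5172/(5172+78.3) = 0.985087
A(B) = MTBF/(MTBF+MTTR) = 15610/(15610+5.9) = 0.999622
Series availability: 0.985087 × 0.999622 = 0.9847

0.9847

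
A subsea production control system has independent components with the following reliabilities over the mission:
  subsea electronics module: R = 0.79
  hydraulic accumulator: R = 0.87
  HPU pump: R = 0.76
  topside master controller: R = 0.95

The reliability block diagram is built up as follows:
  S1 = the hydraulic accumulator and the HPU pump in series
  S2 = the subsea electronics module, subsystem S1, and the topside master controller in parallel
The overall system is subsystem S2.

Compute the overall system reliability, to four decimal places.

0.9964

Series (hydraulic accumulator and HPU pump): 0.870000 × 0.760000 = 0.661200
Parallel (subsea electronics module, [0.661200], and topside master controller): 1 − (1 − 0.790000)(1 − 0.661200)(1 − 0.950000) = 0.9964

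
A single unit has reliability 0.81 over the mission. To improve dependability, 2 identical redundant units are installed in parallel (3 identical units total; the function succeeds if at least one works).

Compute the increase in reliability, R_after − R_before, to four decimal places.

R_before = 0.81
R_after = 1 − (1 − 0.81)^3 = 0.9931
ΔR = 0.9931 − 0.81 = 0.1831

0.1831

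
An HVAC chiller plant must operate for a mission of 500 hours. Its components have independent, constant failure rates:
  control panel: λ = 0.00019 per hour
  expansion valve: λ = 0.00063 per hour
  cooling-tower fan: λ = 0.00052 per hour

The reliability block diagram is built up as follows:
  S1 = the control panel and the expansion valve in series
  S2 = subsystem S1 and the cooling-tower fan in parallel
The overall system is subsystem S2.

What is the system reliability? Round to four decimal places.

R(control panel) = exp(−0.00019 × 500) = 0.909373
R(expansion valve) = exp(−0.00063 × 500) = 0.729789
R(cooling-tower fan) = exp(−0.00052 × 500) = 0.771052
Series (control panel and expansion valve): 0.909373 × 0.729789 = 0.663650
Parallel ([0.663650] and cooling-tower fan): 1 − (1 − 0.663650)(1 − 0.771052) = 0.9230

0.9230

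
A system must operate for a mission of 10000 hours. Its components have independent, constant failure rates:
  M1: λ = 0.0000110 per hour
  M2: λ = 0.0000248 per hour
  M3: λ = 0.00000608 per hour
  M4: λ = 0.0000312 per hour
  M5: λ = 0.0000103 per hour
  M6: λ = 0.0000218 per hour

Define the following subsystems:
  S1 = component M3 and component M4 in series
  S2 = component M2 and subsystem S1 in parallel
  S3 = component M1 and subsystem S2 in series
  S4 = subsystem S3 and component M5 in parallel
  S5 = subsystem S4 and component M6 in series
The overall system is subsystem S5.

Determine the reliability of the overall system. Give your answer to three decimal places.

0.791

R(M1) = exp(−0.0000110 × 10000) = 0.89583
R(M2) = exp(−0.0000248 × 10000) = 0.78036
R(M3) = exp(−0.00000608 × 10000) = 0.94101
R(M4) = exp(−0.0000312 × 10000) = 0.73198
R(M5) = exp(−0.0000103 × 10000) = 0.90213
R(M6) = exp(−0.0000218 × 10000) = 0.80413
Series (M3 and M4): 0.94101 × 0.73198 = 0.68880
Parallel (M2 and [0.68880]): 1 − (1 − 0.78036)(1 − 0.68880) = 0.93165
Series (M1 and [0.93165]): 0.89583 × 0.93165 = 0.83460
Parallel ([0.83460] and M5): 1 − (1 − 0.83460)(1 − 0.90213) = 0.98381
Series ([0.98381] and M6): 0.98381 × 0.80413 = 0.791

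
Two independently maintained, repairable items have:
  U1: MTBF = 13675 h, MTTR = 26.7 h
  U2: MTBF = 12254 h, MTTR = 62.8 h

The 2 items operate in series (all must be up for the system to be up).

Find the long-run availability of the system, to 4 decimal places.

0.9930

A(U1) = MTBF/(MTBF+MTTR) = 13675/(13675+26.7) = 0.998051
A(U2) = MTBF/(MTBF+MTTR) = 12254/(12254+62.8) = 0.994901
Series availability: 0.998051 × 0.994901 = 0.9930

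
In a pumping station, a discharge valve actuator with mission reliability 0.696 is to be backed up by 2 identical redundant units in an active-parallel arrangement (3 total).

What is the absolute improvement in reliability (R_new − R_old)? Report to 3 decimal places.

0.276

R_before = 0.696
R_after = 1 − (1 − 0.696)^3 = 0.972
ΔR = 0.972 − 0.696 = 0.276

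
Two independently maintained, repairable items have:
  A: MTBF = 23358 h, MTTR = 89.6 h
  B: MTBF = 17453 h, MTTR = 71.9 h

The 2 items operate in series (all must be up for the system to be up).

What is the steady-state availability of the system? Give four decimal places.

A(A) = MTBF/(MTBF+MTTR) = 23358/(23358+89.6) = 0.996179
A(B) = MTBF/(MTBF+MTTR) = 17453/(17453+71.9) = 0.995897
Series availability: 0.996179 × 0.995897 = 0.9921

0.9921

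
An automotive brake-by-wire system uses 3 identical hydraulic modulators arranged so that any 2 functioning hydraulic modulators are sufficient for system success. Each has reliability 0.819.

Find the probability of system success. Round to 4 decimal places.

R = Σ_{i=2}^{3} C(3,i) p^i (1−p)^{3−i} with p = 0.819
C(3,2)·0.819^2·0.181^1 = 0.364223
C(3,3)·0.819^3·0.181^0 = 0.549353
Sum = 0.9136

0.9136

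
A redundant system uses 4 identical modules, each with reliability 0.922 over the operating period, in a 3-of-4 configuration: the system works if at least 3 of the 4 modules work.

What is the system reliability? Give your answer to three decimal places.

0.967

R = Σ_{i=3}^{4} C(4,i) p^i (1−p)^{4−i} with p = 0.922
C(4,3)·0.922^3·0.078^1 = 0.24454
C(4,4)·0.922^4·0.078^0 = 0.72264
Sum = 0.967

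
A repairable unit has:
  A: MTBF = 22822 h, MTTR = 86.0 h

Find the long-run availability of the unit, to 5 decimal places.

A(A) = MTBF/(MTBF+MTTR) = 22822/(22822+86.0) = 0.99625

0.99625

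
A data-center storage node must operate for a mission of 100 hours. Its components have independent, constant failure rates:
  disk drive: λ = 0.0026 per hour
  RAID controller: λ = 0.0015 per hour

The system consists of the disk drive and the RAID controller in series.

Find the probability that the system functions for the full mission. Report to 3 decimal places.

R(disk drive) = exp(−0.0026 × 100) = 0.77105
R(RAID controller) = exp(−0.0015 × 100) = 0.86071
Series (disk drive and RAID controller): 0.77105 × 0.86071 = 0.664

0.664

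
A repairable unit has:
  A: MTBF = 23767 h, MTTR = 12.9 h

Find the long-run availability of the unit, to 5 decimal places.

A(A) = MTBF/(MTBF+MTTR) = 23767/(23767+12.9) = 0.99946

0.99946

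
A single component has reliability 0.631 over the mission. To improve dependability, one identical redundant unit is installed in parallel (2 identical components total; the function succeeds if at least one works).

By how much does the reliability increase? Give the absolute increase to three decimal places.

R_before = 0.631
R_after = 1 − (1 − 0.631)^2 = 0.864
ΔR = 0.864 − 0.631 = 0.233

0.233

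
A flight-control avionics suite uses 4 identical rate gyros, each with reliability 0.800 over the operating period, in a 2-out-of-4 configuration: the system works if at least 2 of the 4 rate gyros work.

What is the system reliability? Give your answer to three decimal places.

0.973

R = Σ_{i=2}^{4} C(4,i) p^i (1−p)^{4−i} with p = 0.800
C(4,2)·0.800^2·0.200^2 = 0.15360
C(4,3)·0.800^3·0.200^1 = 0.40960
C(4,4)·0.800^4·0.200^0 = 0.40960
Sum = 0.973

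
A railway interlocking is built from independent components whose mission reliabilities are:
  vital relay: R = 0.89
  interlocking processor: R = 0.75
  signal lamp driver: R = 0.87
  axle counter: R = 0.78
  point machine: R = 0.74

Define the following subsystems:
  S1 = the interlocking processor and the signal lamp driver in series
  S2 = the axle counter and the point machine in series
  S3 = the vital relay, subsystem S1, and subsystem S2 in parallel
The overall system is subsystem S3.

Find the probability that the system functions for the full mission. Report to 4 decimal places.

0.9838

Series (interlocking processor and signal lamp driver): 0.750000 × 0.870000 = 0.652500
Series (axle counter and point machine): 0.780000 × 0.740000 = 0.577200
Parallel (vital relay, [0.652500], and [0.577200]): 1 − (1 − 0.890000)(1 − 0.652500)(1 − 0.577200) = 0.9838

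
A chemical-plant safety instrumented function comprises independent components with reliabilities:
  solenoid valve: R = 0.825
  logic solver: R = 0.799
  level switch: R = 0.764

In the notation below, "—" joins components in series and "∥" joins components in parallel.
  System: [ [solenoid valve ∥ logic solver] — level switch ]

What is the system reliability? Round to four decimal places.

Parallel (solenoid valve and logic solver): 1 − (1 − 0.825000)(1 − 0.799000) = 0.964825
Series ([0.964825] and level switch): 0.964825 × 0.764000 = 0.7371

0.7371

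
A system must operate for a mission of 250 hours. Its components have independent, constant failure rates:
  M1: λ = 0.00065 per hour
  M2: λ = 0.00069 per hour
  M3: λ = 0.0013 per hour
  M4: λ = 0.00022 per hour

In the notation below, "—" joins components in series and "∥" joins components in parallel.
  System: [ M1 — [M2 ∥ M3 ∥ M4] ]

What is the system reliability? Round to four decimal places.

R(M1) = exp(−0.00065 × 250) = 0.850016
R(M2) = exp(−0.00069 × 250) = 0.841558
R(M3) = exp(−0.0013 × 250) = 0.722527
R(M4) = exp(−0.00022 × 250) = 0.946485
Parallel (M2, M3, and M4): 1 − (1 − 0.841558)(1 − 0.722527)(1 − 0.946485) = 0.997647
Series (M1 and [0.997647]): 0.850016 × 0.997647 = 0.8480

0.8480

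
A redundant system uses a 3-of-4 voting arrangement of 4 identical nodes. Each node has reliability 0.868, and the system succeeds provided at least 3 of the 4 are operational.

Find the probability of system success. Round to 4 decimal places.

0.9129

R = Σ_{i=3}^{4} C(4,i) p^i (1−p)^{4−i} with p = 0.868
C(4,3)·0.868^3·0.132^1 = 0.345297
C(4,4)·0.868^4·0.132^0 = 0.567648
Sum = 0.9129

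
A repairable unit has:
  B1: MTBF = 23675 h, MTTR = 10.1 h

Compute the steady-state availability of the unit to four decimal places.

0.9996

A(B1) = MTBF/(MTBF+MTTR) = 23675/(23675+10.1) = 0.9996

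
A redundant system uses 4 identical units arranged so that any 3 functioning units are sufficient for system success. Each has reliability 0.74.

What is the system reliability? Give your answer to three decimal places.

0.721

R = Σ_{i=3}^{4} C(4,i) p^i (1−p)^{4−i} with p = 0.74
C(4,3)·0.74^3·0.26^1 = 0.42143
C(4,4)·0.74^4·0.26^0 = 0.29987
Sum = 0.721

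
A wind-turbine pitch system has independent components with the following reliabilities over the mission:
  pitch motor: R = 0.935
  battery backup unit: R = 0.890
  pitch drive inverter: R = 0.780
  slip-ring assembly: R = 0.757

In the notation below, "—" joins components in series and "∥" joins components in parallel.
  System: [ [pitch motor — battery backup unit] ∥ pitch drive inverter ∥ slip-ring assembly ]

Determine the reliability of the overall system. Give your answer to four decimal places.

0.9910

Series (pitch motor and battery backup unit): 0.935000 × 0.890000 = 0.832150
Parallel ([0.832150], pitch drive inverter, and slip-ring assembly): 1 − (1 − 0.832150)(1 − 0.780000)(1 − 0.757000) = 0.9910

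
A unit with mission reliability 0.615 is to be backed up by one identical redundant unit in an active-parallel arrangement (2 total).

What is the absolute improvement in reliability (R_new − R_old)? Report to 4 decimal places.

R_before = 0.615
R_after = 1 − (1 − 0.615)^2 = 0.8518
ΔR = 0.8518 − 0.615 = 0.2368

0.2368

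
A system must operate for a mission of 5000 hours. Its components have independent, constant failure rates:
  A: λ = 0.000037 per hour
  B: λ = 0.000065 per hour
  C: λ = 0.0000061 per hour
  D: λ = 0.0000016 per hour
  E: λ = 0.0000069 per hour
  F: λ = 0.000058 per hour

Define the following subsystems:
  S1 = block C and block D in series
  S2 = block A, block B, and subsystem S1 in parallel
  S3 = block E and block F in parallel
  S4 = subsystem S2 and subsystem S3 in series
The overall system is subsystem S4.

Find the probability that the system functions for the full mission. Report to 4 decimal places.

R(A) = exp(−0.000037 × 5000) = 0.831104
R(B) = exp(−0.000065 × 5000) = 0.722527
R(C) = exp(−0.0000061 × 5000) = 0.969960
R(D) = exp(−0.0000016 × 5000) = 0.992032
R(E) = exp(−0.0000069 × 5000) = 0.966088
R(F) = exp(−0.000058 × 5000) = 0.748264
Series (C and D): 0.969960 × 0.992032 = 0.962231
Parallel (A, B, and [0.962231]): 1 − (1 − 0.831104)(1 − 0.722527)(1 − 0.962231) = 0.998230
Parallel (E and F): 1 − (1 − 0.966088)(1 − 0.748264) = 0.991463
Series ([0.998230] and [0.991463]): 0.998230 × 0.991463 = 0.9897

0.9897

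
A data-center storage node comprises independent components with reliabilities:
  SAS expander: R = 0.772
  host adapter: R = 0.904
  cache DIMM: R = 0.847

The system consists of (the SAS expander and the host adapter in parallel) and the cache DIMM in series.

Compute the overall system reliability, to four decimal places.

Parallel (SAS expander and host adapter): 1 − (1 − 0.772000)(1 − 0.904000) = 0.978112
Series ([0.978112] and cache DIMM): 0.978112 × 0.847000 = 0.8285

0.8285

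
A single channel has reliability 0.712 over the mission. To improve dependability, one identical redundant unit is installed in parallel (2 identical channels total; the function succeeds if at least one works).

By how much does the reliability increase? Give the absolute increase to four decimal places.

R_before = 0.712
R_after = 1 − (1 − 0.712)^2 = 0.9171
ΔR = 0.9171 − 0.712 = 0.2051

0.2051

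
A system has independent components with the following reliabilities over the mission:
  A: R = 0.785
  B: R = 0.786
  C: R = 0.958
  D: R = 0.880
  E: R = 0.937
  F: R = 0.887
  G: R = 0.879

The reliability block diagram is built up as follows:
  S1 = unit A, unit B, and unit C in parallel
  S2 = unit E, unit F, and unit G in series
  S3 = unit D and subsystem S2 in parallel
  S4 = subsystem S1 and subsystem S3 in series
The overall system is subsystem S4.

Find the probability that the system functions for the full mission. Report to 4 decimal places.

Parallel (A, B, and C): 1 − (1 − 0.785000)(1 − 0.786000)(1 − 0.958000) = 0.998068
Series (E, F, and G): 0.937000 × 0.887000 × 0.879000 = 0.730554
Parallel (D and [0.730554]): 1 − (1 − 0.880000)(1 − 0.730554) = 0.967666
Series ([0.998068] and [0.967666]): 0.998068 × 0.967666 = 0.9658

0.9658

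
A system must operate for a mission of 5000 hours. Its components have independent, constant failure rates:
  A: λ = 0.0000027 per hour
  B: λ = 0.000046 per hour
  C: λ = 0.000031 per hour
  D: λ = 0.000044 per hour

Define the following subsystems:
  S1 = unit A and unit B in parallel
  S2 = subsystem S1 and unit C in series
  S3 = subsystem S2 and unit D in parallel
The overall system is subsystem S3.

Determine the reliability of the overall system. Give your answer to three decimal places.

0.971

R(A) = exp(−0.0000027 × 5000) = 0.98659
R(B) = exp(−0.000046 × 5000) = 0.79453
R(C) = exp(−0.000031 × 5000) = 0.85642
R(D) = exp(−0.000044 × 5000) = 0.80252
Parallel (A and B): 1 − (1 − 0.98659)(1 − 0.79453) = 0.99724
Series ([0.99724] and C): 0.99724 × 0.85642 = 0.85406
Parallel ([0.85406] and D): 1 − (1 − 0.85406)(1 − 0.80252) = 0.971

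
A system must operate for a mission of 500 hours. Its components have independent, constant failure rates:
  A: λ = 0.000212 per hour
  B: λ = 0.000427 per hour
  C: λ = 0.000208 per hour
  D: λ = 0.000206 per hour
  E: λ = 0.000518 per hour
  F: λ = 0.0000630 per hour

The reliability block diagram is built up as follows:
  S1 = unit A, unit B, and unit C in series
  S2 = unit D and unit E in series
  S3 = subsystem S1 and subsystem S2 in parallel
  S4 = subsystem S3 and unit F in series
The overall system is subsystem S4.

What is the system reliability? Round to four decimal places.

R(A) = exp(−0.000212 × 500) = 0.899425
R(B) = exp(−0.000427 × 500) = 0.807752
R(C) = exp(−0.000208 × 500) = 0.901225
R(D) = exp(−0.000206 × 500) = 0.902127
R(E) = exp(−0.000518 × 500) = 0.771823
R(F) = exp(−0.0000630 × 500) = 0.968991
Series (A, B, and C): 0.899425 × 0.807752 × 0.901225 = 0.654751
Series (D and E): 0.902127 × 0.771823 = 0.696282
Parallel ([0.654751] and [0.696282]): 1 − (1 − 0.654751)(1 − 0.696282) = 0.895142
Series ([0.895142] and F): 0.895142 × 0.968991 = 0.8674

0.8674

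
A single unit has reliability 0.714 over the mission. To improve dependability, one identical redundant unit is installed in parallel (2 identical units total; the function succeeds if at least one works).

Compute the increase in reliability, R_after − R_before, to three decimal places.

R_before = 0.714
R_after = 1 − (1 − 0.714)^2 = 0.918
ΔR = 0.918 − 0.714 = 0.204

0.204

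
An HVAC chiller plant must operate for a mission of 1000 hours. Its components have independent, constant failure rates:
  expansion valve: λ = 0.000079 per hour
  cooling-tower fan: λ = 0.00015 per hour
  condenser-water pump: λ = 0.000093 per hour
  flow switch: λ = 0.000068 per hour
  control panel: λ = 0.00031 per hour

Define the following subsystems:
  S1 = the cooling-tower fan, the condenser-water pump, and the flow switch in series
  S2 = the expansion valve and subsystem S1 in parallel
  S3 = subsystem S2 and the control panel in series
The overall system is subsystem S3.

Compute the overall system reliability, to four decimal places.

R(expansion valve) = exp(−0.000079 × 1000) = 0.924040
R(cooling-tower fan) = exp(−0.00015 × 1000) = 0.860708
R(condenser-water pump) = exp(−0.000093 × 1000) = 0.911194
R(flow switch) = exp(−0.000068 × 1000) = 0.934260
R(control panel) = exp(−0.00031 × 1000) = 0.733447
Series (cooling-tower fan, condenser-water pump, and flow switch): 0.860708 × 0.911194 × 0.934260 = 0.732714
Parallel (expansion valve and [0.732714]): 1 − (1 − 0.924040)(1 − 0.732714) = 0.979697
Series ([0.979697] and control panel): 0.979697 × 0.733447 = 0.7186

0.7186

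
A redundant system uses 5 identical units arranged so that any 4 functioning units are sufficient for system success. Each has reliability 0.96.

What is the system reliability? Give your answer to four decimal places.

0.9852

R = Σ_{i=4}^{5} C(5,i) p^i (1−p)^{5−i} with p = 0.96
C(5,4)·0.96^4·0.04^1 = 0.169869
C(5,5)·0.96^5·0.04^0 = 0.815373
Sum = 0.9852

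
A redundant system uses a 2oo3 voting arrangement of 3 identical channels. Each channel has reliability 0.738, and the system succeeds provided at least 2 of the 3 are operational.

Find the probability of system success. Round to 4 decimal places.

0.8300

R = Σ_{i=2}^{3} C(3,i) p^i (1−p)^{3−i} with p = 0.738
C(3,2)·0.738^2·0.262^1 = 0.428090
C(3,3)·0.738^3·0.262^0 = 0.401947
Sum = 0.8300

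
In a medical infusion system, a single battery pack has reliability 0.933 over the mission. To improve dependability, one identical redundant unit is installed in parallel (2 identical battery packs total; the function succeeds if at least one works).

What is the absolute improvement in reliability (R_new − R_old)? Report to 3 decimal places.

R_before = 0.933
R_after = 1 − (1 − 0.933)^2 = 0.996
ΔR = 0.996 − 0.933 = 0.063

0.063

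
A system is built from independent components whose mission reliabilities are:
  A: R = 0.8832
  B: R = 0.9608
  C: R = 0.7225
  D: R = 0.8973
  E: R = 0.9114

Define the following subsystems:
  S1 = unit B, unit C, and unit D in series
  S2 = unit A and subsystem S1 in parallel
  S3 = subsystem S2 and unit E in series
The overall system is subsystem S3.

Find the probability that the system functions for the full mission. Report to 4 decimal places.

0.8713

Series (B, C, and D): 0.960800 × 0.722500 × 0.897300 = 0.622886
Parallel (A and [0.622886]): 1 − (1 − 0.883200)(1 − 0.622886) = 0.955953
Series ([0.955953] and E): 0.955953 × 0.911400 = 0.8713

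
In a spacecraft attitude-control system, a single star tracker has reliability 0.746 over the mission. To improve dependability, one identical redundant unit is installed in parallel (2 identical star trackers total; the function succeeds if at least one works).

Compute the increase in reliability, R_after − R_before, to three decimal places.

0.189

R_before = 0.746
R_after = 1 − (1 − 0.746)^2 = 0.935
ΔR = 0.935 − 0.746 = 0.189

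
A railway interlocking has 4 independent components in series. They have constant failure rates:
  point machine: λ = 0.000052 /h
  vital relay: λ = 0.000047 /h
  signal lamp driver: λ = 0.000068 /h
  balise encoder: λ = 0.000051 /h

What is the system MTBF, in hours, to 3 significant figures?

4590

Series of exponential components: λ_sys = Σ λ_i
λ_sys = 0.000052 + 0.000047 + 0.000068 + 0.000051 = 2.1800e-04 /h
MTBF = 1 / λ_sys = 4590 h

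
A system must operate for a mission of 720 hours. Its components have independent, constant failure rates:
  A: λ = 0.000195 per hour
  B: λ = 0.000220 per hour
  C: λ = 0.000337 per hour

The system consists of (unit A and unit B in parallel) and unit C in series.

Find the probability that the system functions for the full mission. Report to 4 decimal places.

R(A) = exp(−0.000195 × 720) = 0.869011
R(B) = exp(−0.000220 × 720) = 0.853508
R(C) = exp(−0.000337 × 720) = 0.784554
Parallel (A and B): 1 − (1 − 0.869011)(1 − 0.853508) = 0.980811
Series ([0.980811] and C): 0.980811 × 0.784554 = 0.7695

0.7695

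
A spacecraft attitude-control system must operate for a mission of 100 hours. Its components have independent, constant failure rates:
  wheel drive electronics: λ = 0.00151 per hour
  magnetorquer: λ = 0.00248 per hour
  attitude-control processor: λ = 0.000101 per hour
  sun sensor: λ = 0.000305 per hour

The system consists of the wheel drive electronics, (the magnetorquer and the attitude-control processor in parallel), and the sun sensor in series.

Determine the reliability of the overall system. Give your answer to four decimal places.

0.8322

R(wheel drive electronics) = exp(−0.00151 × 100) = 0.859848
R(magnetorquer) = exp(−0.00248 × 100) = 0.780360
R(attitude-control processor) = exp(−0.000101 × 100) = 0.989951
R(sun sensor) = exp(−0.000305 × 100) = 0.969960
Parallel (magnetorquer and attitude-control processor): 1 − (1 − 0.780360)(1 − 0.989951) = 0.997793
Series (wheel drive electronics, [0.997793], and sun sensor): 0.859848 × 0.997793 × 0.969960 = 0.8322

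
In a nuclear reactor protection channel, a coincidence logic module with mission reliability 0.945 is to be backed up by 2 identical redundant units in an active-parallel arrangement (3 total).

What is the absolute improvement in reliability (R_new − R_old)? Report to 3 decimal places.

R_before = 0.945
R_after = 1 − (1 − 0.945)^3 = 1.000
ΔR = 1.000 − 0.945 = 0.055

0.055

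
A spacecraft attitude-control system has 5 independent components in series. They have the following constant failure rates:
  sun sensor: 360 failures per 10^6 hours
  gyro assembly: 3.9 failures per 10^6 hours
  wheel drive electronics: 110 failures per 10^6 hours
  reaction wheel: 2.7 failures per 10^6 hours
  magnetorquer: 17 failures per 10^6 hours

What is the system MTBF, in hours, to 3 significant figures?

2030

Series of exponential components: λ_sys = Σ λ_i
λ_sys = 0.00036 + 0.0000039 + 0.00011 + 0.0000027 + 0.000017 = 4.9360e-04 /h
MTBF = 1 / λ_sys = 2030 h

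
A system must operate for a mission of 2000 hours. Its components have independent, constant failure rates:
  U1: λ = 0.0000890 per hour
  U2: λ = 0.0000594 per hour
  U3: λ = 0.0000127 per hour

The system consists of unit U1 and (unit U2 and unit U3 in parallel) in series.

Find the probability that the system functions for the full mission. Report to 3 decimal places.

R(U1) = exp(−0.0000890 × 2000) = 0.83694
R(U2) = exp(−0.0000594 × 2000) = 0.88799
R(U3) = exp(−0.0000127 × 2000) = 0.97492
Parallel (U2 and U3): 1 − (1 − 0.88799)(1 − 0.97492) = 0.99719
Series (U1 and [0.99719]): 0.83694 × 0.99719 = 0.835

0.835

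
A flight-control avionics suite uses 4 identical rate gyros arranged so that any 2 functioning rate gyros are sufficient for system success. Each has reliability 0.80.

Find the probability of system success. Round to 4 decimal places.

0.9728

R = Σ_{i=2}^{4} C(4,i) p^i (1−p)^{4−i} with p = 0.80
C(4,2)·0.80^2·0.20^2 = 0.153600
C(4,3)·0.80^3·0.20^1 = 0.409600
C(4,4)·0.80^4·0.20^0 = 0.409600
Sum = 0.9728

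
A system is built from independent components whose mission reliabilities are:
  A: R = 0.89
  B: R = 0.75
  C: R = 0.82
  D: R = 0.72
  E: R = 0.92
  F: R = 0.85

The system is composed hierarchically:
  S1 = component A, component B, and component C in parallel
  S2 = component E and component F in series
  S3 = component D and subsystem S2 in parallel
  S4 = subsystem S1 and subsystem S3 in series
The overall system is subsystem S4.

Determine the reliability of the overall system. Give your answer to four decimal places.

0.9343

Parallel (A, B, and C): 1 − (1 − 0.890000)(1 − 0.750000)(1 − 0.820000) = 0.995050
Series (E and F): 0.920000 × 0.850000 = 0.782000
Parallel (D and [0.782000]): 1 − (1 − 0.720000)(1 − 0.782000) = 0.938960
Series ([0.995050] and [0.938960]): 0.995050 × 0.938960 = 0.9343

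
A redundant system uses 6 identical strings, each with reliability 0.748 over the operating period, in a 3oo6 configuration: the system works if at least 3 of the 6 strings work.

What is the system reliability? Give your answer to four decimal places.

R = Σ_{i=3}^{6} C(6,i) p^i (1−p)^{6−i} with p = 0.748
C(6,3)·0.748^3·0.252^3 = 0.133948
C(6,4)·0.748^4·0.252^2 = 0.298194
C(6,5)·0.748^5·0.252^1 = 0.354046
C(6,6)·0.748^6·0.252^0 = 0.175150
Sum = 0.9613

0.9613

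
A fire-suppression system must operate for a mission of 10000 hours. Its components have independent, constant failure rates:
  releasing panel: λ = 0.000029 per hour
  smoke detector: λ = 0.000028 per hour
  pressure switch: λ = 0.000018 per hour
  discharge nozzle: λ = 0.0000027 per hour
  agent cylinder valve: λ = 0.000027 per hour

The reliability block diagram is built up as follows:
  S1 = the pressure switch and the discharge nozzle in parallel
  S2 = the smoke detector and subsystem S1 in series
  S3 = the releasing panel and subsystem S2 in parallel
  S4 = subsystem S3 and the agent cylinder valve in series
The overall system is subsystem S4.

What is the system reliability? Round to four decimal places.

R(releasing panel) = exp(−0.000029 × 10000) = 0.748264
R(smoke detector) = exp(−0.000028 × 10000) = 0.755784
R(pressure switch) = exp(−0.000018 × 10000) = 0.835270
R(discharge nozzle) = exp(−0.0000027 × 10000) = 0.973361
R(agent cylinder valve) = exp(−0.000027 × 10000) = 0.763379
Parallel (pressure switch and discharge nozzle): 1 − (1 − 0.835270)(1 − 0.973361) = 0.995612
Series (smoke detector and [0.995612]): 0.755784 × 0.995612 = 0.752468
Parallel (releasing panel and [0.752468]): 1 − (1 − 0.748264)(1 − 0.752468) = 0.937687
Series ([0.937687] and agent cylinder valve): 0.937687 × 0.763379 = 0.7158

0.7158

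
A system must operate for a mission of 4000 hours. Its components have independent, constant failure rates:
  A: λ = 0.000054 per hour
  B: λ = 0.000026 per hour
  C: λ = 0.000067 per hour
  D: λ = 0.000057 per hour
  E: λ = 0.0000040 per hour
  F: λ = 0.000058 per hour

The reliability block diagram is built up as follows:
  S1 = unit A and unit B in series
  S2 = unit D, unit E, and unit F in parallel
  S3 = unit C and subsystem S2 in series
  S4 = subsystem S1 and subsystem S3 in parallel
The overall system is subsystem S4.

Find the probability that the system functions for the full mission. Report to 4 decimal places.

0.9355

R(A) = exp(−0.000054 × 4000) = 0.805735
R(B) = exp(−0.000026 × 4000) = 0.901225
R(C) = exp(−0.000067 × 4000) = 0.764908
R(D) = exp(−0.000057 × 4000) = 0.796124
R(E) = exp(−0.0000040 × 4000) = 0.984127
R(F) = exp(−0.000058 × 4000) = 0.792946
Series (A and B): 0.805735 × 0.901225 = 0.726149
Parallel (D, E, and F): 1 − (1 − 0.796124)(1 − 0.984127)(1 − 0.792946) = 0.999330
Series (C and [0.999330]): 0.764908 × 0.999330 = 0.764396
Parallel ([0.726149] and [0.764396]): 1 − (1 − 0.726149)(1 − 0.764396) = 0.9355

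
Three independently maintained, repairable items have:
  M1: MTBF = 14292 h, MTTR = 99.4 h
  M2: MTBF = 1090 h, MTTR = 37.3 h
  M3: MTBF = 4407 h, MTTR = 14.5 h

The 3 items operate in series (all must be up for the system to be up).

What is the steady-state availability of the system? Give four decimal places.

0.9571

A(M1) = MTBF/(MTBF+MTTR) = 14292/(14292+99.4) = 0.993093
A(M2) = MTBF/(MTBF+MTTR) = 1090/(1090+37.3) = 0.966912
A(M3) = MTBF/(MTBF+MTTR) = 4407/(4407+14.5) = 0.996721
Series availability: 0.993093 × 0.966912 × 0.996721 = 0.9571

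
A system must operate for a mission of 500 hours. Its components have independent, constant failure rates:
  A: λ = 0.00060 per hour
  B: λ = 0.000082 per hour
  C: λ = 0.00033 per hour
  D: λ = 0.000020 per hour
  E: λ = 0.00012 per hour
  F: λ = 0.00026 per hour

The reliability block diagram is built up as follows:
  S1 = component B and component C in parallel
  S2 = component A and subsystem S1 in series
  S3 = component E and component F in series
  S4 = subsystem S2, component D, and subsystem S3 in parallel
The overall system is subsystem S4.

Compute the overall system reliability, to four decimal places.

R(A) = exp(−0.00060 × 500) = 0.740818
R(B) = exp(−0.000082 × 500) = 0.959829
R(C) = exp(−0.00033 × 500) = 0.847894
R(D) = exp(−0.000020 × 500) = 0.990050
R(E) = exp(−0.00012 × 500) = 0.941765
R(F) = exp(−0.00026 × 500) = 0.878095
Parallel (B and C): 1 − (1 − 0.959829)(1 − 0.847894) = 0.993890
Series (A and [0.993890]): 0.740818 × 0.993890 = 0.736292
Series (E and F): 0.941765 × 0.878095 = 0.826959
Parallel ([0.736292], D, and [0.826959]): 1 − (1 − 0.736292)(1 − 0.990050)(1 − 0.826959) = 0.9995

0.9995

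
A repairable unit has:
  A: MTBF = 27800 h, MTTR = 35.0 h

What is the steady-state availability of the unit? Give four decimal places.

0.9987

A(A) = MTBF/(MTBF+MTTR) = 27800/(27800+35.0) = 0.9987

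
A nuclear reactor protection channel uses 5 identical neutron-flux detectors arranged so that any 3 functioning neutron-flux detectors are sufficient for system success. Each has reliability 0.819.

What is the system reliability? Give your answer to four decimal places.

0.9556

R = Σ_{i=3}^{5} C(5,i) p^i (1−p)^{5−i} with p = 0.819
C(5,3)·0.819^3·0.181^2 = 0.179974
C(5,4)·0.819^4·0.181^1 = 0.407178
C(5,5)·0.819^5·0.181^0 = 0.368485
Sum = 0.9556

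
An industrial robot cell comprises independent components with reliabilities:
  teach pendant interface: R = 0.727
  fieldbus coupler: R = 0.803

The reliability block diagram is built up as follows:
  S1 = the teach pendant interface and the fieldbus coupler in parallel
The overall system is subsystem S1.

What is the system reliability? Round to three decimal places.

Parallel (teach pendant interface and fieldbus coupler): 1 − (1 − 0.72700)(1 − 0.80300) = 0.946

0.946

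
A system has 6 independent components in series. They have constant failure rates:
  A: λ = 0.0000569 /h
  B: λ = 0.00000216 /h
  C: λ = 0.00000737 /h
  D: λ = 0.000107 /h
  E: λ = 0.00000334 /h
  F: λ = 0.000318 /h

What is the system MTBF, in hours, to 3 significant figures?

2020

Series of exponential components: λ_sys = Σ λ_i
λ_sys = 0.0000569 + 0.00000216 + 0.00000737 + 0.000107 + 0.00000334 + 0.000318 = 4.9477e-04 /h
MTBF = 1 / λ_sys = 2020 h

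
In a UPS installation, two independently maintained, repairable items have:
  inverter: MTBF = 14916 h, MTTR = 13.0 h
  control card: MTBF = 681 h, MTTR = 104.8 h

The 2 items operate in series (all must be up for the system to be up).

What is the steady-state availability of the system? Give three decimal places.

0.866

A(inverter) = MTBF/(MTBF+MTTR) = 14916/(14916+13.0) = 0.999129
A(control card) = MTBF/(MTBF+MTTR) = 681/(681+104.8) = 0.866633
Series availability: 0.999129 × 0.866633 = 0.866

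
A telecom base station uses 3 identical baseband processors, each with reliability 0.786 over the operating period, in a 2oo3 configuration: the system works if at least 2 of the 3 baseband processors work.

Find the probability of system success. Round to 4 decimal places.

R = Σ_{i=2}^{3} C(3,i) p^i (1−p)^{3−i} with p = 0.786
C(3,2)·0.786^2·0.214^1 = 0.396625
C(3,3)·0.786^3·0.214^0 = 0.485588
Sum = 0.8822

0.8822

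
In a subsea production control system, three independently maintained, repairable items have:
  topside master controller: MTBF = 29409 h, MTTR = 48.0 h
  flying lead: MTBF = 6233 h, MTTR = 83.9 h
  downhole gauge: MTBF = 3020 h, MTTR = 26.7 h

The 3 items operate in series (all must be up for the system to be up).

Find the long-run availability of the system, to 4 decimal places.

0.9765

A(topside master controller) = MTBF/(MTBF+MTTR) = 29409/(29409+48.0) = 0.998371
A(flying lead) = MTBF/(MTBF+MTTR) = 6233/(6233+83.9) = 0.986718
A(downhole gauge) = MTBF/(MTBF+MTTR) = 3020/(3020+26.7) = 0.991236
Series availability: 0.998371 × 0.986718 × 0.991236 = 0.9765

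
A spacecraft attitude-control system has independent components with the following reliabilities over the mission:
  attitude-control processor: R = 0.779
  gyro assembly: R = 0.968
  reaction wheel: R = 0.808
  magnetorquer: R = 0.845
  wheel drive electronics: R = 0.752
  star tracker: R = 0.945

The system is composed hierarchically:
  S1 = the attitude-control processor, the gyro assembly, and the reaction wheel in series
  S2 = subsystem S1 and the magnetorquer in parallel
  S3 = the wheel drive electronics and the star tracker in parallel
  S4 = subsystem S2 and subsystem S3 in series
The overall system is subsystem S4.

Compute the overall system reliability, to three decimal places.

Series (attitude-control processor, gyro assembly, and reaction wheel): 0.77900 × 0.96800 × 0.80800 = 0.60929
Parallel ([0.60929] and magnetorquer): 1 − (1 − 0.60929)(1 − 0.84500) = 0.93944
Parallel (wheel drive electronics and star tracker): 1 − (1 − 0.75200)(1 − 0.94500) = 0.98636
Series ([0.93944] and [0.98636]): 0.93944 × 0.98636 = 0.927

0.927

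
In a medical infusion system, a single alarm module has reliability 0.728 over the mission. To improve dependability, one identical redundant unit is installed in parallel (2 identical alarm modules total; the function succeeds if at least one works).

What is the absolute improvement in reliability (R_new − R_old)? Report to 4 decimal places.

0.1980

R_before = 0.728
R_after = 1 − (1 − 0.728)^2 = 0.9260
ΔR = 0.9260 − 0.728 = 0.1980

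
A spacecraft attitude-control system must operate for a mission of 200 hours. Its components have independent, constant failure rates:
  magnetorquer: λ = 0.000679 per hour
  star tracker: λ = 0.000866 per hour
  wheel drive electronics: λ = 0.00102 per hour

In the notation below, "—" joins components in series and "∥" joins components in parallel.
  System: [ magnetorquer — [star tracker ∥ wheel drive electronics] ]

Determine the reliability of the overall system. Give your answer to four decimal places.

R(magnetorquer) = exp(−0.000679 × 200) = 0.873017
R(star tracker) = exp(−0.000866 × 200) = 0.840969
R(wheel drive electronics) = exp(−0.00102 × 200) = 0.815462
Parallel (star tracker and wheel drive electronics): 1 − (1 − 0.840969)(1 − 0.815462) = 0.970653
Series (magnetorquer and [0.970653]): 0.873017 × 0.970653 = 0.8474

0.8474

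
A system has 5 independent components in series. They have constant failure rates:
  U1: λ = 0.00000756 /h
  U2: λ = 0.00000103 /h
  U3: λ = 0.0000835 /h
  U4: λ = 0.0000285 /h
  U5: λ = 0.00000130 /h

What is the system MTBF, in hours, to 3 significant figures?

8200

Series of exponential components: λ_sys = Σ λ_i
λ_sys = 0.00000756 + 0.00000103 + 0.0000835 + 0.0000285 + 0.00000130 = 1.2189e-04 /h
MTBF = 1 / λ_sys = 8200 h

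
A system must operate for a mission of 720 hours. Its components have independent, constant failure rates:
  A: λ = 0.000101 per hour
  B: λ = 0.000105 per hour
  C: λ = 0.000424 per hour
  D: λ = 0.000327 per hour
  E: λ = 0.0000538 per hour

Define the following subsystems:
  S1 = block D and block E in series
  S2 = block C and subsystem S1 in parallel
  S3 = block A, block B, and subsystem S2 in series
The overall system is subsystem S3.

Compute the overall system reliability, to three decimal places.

R(A) = exp(−0.000101 × 720) = 0.92986
R(B) = exp(−0.000105 × 720) = 0.92719
R(C) = exp(−0.000424 × 720) = 0.73692
R(D) = exp(−0.000327 × 720) = 0.79022
R(E) = exp(−0.0000538 × 720) = 0.96200
Series (D and E): 0.79022 × 0.96200 = 0.76019
Parallel (C and [0.76019]): 1 − (1 − 0.73692)(1 − 0.76019) = 0.93691
Series (A, B, and [0.93691]): 0.92986 × 0.92719 × 0.93691 = 0.808

0.808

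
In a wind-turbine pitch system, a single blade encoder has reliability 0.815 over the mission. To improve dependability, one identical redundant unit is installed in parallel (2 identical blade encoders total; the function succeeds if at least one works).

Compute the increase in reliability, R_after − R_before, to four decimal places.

R_before = 0.815
R_after = 1 − (1 − 0.815)^2 = 0.9658
ΔR = 0.9658 − 0.815 = 0.1508

0.1508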